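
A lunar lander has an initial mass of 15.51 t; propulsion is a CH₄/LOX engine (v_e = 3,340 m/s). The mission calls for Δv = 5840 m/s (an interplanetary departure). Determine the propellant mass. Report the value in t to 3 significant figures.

propellant mass ≈ 12.8 t

m₀/m_f = exp(Δv / v_e) = exp(5840 / 3340.0) = exp(1.7485) = 5.7460.
m_f = 15.51 / 5.7460 = 2.69927 t, so propellant = m₀ − m_f = 15.51 − 2.69927 = 12.81073 t.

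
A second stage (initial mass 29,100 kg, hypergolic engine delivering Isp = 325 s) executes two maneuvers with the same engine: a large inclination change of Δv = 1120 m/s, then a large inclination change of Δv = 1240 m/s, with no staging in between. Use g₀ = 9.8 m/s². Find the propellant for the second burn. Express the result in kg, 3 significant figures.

propellant for the second burn ≈ 6600 kg

v_e = Isp · g₀ = 325 × 9.8 = 3185.0 m/s.
After the first burn: m = 29100 × exp(−1120/3185.0) = 29100 × 0.70353 = 20,472.7 kg.
After the second burn: m = 20,472.7 × exp(−1240/3185.0) = 20,472.7 × 0.67751 = 13,870.5 kg.
Second-burn propellant = 20,472.7 − 13,870.5 = 6,602.2 kg.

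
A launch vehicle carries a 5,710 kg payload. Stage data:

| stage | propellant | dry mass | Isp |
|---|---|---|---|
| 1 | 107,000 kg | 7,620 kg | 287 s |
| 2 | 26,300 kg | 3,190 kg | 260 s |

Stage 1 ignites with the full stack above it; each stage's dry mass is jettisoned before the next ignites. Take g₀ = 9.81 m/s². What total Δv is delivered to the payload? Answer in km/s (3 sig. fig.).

Δv ≈ 7.03 km/s

Ignition mass of stage 1 = 107,000+7,620 + 26,300+3,190 + 5,710 = 149,820 kg.
Stage 1: m₀ = 149,820 kg, m_f = 149,820 − 107,000 = 42,820 kg; Δv = 287×9.81×ln(3.499) = 2815.5×1.2524 ≈ 3526 m/s.
Stage 2: m₀ = 35,200 kg, m_f = 35,200 − 26,300 = 8,900 kg; Δv = 260×9.81×ln(3.955) = 2550.6×1.3750 ≈ 3507 m/s.
Total Δv = 3526 + 3507 = 7033 m/s.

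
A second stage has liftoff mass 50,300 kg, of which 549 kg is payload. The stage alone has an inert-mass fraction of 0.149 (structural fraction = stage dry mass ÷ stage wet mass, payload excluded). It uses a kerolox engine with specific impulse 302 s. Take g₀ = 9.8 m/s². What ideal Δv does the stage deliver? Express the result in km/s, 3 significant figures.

Δv ≈ 5.46 km/s

Stage wet mass = m₀ − payload = 50,300 − 549 = 49,751 kg.
Stage dry mass = ε × stage wet mass = 0.149 × 49,751 = 7,412.9 kg.
Burnout mass m_f = stage dry + payload = 7,412.9 + 549 = 7,961.9 kg.
v_e = Isp · g₀ = 302 × 9.8 = 2959.6 m/s.
Δv = v_e · ln(50,300/7,961.9) = 2959.6 × ln(6.318) = 2959.6 × 1.8433 ≈ 5456 m/s.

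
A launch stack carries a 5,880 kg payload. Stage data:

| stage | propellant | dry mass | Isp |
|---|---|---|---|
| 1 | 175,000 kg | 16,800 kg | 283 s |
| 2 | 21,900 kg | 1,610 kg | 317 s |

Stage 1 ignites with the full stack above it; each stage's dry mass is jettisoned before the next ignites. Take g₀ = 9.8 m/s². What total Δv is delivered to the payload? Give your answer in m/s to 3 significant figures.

Δv ≈ 8590 m/s

Ignition mass of stage 1 = 175,000+16,800 + 21,900+1,610 + 5,880 = 221,190 kg.
Stage 1: m₀ = 221,190 kg, m_f = 221,190 − 175,000 = 46,190 kg; Δv = 283×9.8×ln(4.789) = 2773.4×1.5663 ≈ 4344 m/s.
Stage 2: m₀ = 29,390 kg, m_f = 29,390 − 21,900 = 7,490 kg; Δv = 317×9.8×ln(3.924) = 3106.6×1.3671 ≈ 4247 m/s.
Total Δv = 4344 + 4247 = 8591 m/s.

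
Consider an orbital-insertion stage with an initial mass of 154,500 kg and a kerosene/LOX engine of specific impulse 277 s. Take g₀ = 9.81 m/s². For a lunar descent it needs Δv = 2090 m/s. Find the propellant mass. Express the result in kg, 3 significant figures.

propellant mass ≈ 82900 kg

v_e = Isp · g₀ = 277 × 9.81 = 2717.4 m/s.
Rocket equation: m₀/m_f = exp(Δv / v_e) = exp(2090 / 2717.4) = exp(0.7691) = 2.1579.
m_f = 154,500 / 2.1579 = 71,597.4 kg, so propellant = m₀ − m_f = 154,500 − 71,597.4 = 82,902.6 kg.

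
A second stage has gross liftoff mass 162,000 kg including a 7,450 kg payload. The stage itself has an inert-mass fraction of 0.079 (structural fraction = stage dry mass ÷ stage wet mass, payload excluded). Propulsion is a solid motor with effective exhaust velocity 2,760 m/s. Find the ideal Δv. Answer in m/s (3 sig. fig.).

Stage wet mass = m₀ − payload = 162,000 − 7,450 = 154,550 kg.
Stage dry mass = ε × stage wet mass = 0.079 × 154,550 = 12,209.5 kg.
Burnout mass m_f = stage dry + payload = 12,209.5 + 7,450 = 19,659.5 kg.
Using Δv = v_e ln(m₀/m_f): Δv = v_e · ln(162,000/19,659.5) = 2760.0 × ln(8.24) = 2760.0 × 2.1090 ≈ 5821 m/s.

Δv ≈ 5820 m/s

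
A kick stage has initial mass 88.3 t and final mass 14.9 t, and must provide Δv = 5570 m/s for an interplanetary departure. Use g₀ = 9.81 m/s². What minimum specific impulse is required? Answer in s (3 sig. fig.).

Isp ≈ 319 s

ln(m₀/m_f) = ln(88300/14900) = ln(5.926) = 1.7794.
Rocket equation: v_e = Δv / ln(m₀/m_f) = 5570 / 1.7794 = 3130.3 m/s.
Isp = v_e / g₀ = 3130.3 / 9.81 = 319.1 s.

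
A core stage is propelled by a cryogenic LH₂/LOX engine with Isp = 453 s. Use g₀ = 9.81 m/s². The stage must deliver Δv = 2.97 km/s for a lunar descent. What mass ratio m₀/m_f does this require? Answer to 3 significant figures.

mass ratio ≈ 1.95

v_e = Isp · g₀ = 453 × 9.81 = 4443.9 m/s.
Rocket equation: m₀/m_f = exp(Δv / v_e) = exp(2970 / 4443.9) = exp(0.6683) = 1.9510.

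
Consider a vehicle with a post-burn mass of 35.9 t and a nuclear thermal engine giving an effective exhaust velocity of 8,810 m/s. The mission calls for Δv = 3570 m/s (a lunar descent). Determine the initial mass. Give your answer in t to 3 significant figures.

From the ideal rocket equation, m₀/m_f = exp(Δv / v_e) = exp(3570 / 8810.0) = exp(0.4052) = 1.4996.
m₀ = m_f × 1.4996 = 35.9 × 1.4996 = 53.8356 t.

initial mass ≈ 53.8 t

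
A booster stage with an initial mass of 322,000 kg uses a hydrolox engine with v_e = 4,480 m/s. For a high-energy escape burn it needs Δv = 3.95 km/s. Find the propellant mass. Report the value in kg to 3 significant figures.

propellant mass ≈ 189000 kg

By the Tsiolkovsky rocket equation, m₀/m_f = exp(Δv / v_e) = exp(3950 / 4480.0) = exp(0.8817) = 2.4150.
m_f = 322,000 / 2.4150 = 133,333 kg, so propellant = m₀ − m_f = 322,000 − 133,333 = 188,667 kg.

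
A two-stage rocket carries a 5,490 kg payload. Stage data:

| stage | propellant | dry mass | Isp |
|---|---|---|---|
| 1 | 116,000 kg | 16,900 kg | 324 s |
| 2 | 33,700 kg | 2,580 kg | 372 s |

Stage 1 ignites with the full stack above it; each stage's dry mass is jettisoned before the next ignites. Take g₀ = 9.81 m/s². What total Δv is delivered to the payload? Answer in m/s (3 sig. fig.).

Δv ≈ 9470 m/s

Ignition mass of stage 1 = 116,000+16,900 + 33,700+2,580 + 5,490 = 174,670 kg.
Stage 1: m₀ = 174,670 kg, m_f = 174,670 − 116,000 = 58,670 kg; Δv = 324×9.81×ln(2.977) = 3178.4×1.0910 ≈ 3468 m/s.
Stage 2: m₀ = 41,770 kg, m_f = 41,770 − 33,700 = 8,070 kg; Δv = 372×9.81×ln(5.176) = 3649.3×1.6440 ≈ 6000 m/s.
Total Δv = 3468 + 6000 = 9468 m/s.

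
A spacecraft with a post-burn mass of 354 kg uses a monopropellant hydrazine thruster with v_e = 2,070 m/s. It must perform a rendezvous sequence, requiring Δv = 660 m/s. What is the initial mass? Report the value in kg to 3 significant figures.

initial mass ≈ 487 kg

Rocket equation: m₀/m_f = exp(Δv / v_e) = exp(660 / 2070.0) = exp(0.3188) = 1.3755.
m₀ = m_f × 1.3755 = 354 × 1.3755 = 486.927 kg.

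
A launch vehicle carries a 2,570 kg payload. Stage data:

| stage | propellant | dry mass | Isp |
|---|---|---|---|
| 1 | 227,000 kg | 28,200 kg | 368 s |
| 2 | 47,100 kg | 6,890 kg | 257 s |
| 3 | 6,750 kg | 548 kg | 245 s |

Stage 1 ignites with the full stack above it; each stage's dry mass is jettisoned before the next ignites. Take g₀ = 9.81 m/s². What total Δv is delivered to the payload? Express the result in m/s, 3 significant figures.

Ignition mass of stage 1 = 227,000+28,200 + 47,100+6,890 + 6,750+548 + 2,570 = 319,058 kg.
Stage 1: m₀ = 319,058 kg, m_f = 319,058 − 227,000 = 92,058 kg; Δv = 368×9.81×ln(3.466) = 3610.1×1.2430 ≈ 4487 m/s.
Stage 2: m₀ = 63,858 kg, m_f = 63,858 − 47,100 = 16,758 kg; Δv = 257×9.81×ln(3.811) = 2521.2×1.3378 ≈ 3373 m/s.
Stage 3: m₀ = 9,868 kg, m_f = 9,868 − 6,750 = 3,118 kg; Δv = 245×9.81×ln(3.165) = 2403.5×1.1521 ≈ 2769 m/s.
Total Δv = 4487 + 3373 + 2769 = 10629 m/s.

Δv ≈ 10600 m/s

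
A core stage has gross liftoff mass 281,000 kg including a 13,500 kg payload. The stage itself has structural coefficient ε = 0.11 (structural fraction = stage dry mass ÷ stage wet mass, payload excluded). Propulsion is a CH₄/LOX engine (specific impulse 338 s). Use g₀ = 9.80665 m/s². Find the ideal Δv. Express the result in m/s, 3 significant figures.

Stage wet mass = m₀ − payload = 281,000 − 13,500 = 267,500 kg.
Stage dry mass = ε × stage wet mass = 0.11 × 267,500 = 29,425 kg.
Burnout mass m_f = stage dry + payload = 29,425 + 13,500 = 42,925 kg.
v_e = Isp · g₀ = 338 × 9.80665 = 3314.6 m/s.
From the ideal rocket equation, Δv = v_e · ln(281,000/42,925) = 3314.6 × ln(6.546) = 3314.6 × 1.8789 ≈ 6228 m/s.

Δv ≈ 6230 m/s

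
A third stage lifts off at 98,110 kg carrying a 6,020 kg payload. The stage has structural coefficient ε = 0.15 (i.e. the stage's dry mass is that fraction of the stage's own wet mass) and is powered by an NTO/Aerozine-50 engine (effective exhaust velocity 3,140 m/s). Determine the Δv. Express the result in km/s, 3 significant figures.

Δv ≈ 5.02 km/s

Stage wet mass = m₀ − payload = 98,110 − 6,020 = 92,090 kg.
Stage dry mass = ε × stage wet mass = 0.15 × 92,090 = 13,813.5 kg.
Burnout mass m_f = stage dry + payload = 13,813.5 + 6,020 = 19,833.5 kg.
Rocket equation: Δv = v_e · ln(98,110/19,833.5) = 3140.0 × ln(4.947) = 3140.0 × 1.5987 ≈ 5020 m/s.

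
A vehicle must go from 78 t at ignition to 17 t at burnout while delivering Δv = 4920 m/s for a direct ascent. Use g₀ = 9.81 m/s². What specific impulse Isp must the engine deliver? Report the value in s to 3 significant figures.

ln(m₀/m_f) = ln(78000/17000) = ln(4.588) = 1.5235.
Using Δv = v_e ln(m₀/m_f): v_e = Δv / ln(m₀/m_f) = 4920 / 1.5235 = 3229.4 m/s.
Isp = v_e / g₀ = 3229.4 / 9.81 = 329.2 s.

Isp ≈ 329 s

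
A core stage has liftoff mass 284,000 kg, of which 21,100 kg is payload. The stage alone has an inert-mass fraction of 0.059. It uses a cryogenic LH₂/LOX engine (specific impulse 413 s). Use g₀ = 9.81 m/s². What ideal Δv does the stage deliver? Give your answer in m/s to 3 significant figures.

Δv ≈ 8300 m/s

Stage wet mass = m₀ − payload = 284,000 − 21,100 = 262,900 kg.
Stage dry mass = ε × stage wet mass = 0.059 × 262,900 = 15,511.1 kg.
Burnout mass m_f = stage dry + payload = 15,511.1 + 21,100 = 36,611.1 kg.
v_e = Isp · g₀ = 413 × 9.81 = 4051.5 m/s.
Rocket equation: Δv = v_e · ln(284,000/36,611.1) = 4051.5 × ln(7.757) = 4051.5 × 2.0486 ≈ 8300 m/s.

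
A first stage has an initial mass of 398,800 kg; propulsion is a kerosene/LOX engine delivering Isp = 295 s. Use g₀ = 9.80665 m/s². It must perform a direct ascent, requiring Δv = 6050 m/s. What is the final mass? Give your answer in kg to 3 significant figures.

v_e = Isp · g₀ = 295 × 9.80665 = 2893.0 m/s.
m₀/m_f = exp(Δv / v_e) = exp(6050 / 2893.0) = exp(2.0913) = 8.0953.
m_f = m₀ / 8.0953 = 398,800 / 8.0953 = 49,263.2 kg.

final mass ≈ 49300 kg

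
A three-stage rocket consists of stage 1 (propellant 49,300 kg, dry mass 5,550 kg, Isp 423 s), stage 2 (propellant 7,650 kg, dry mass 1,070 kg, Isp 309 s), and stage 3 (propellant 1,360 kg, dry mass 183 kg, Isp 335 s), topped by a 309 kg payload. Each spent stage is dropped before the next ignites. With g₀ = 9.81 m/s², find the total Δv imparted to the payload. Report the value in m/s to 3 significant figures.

Δv ≈ 14100 m/s

Ignition mass of stage 1 = 49,300+5,550 + 7,650+1,070 + 1,360+183 + 309 = 65,422 kg.
Stage 1: m₀ = 65,422 kg, m_f = 65,422 − 49,300 = 16,122 kg; Δv = 423×9.81×ln(4.058) = 4149.6×1.4007 ≈ 5812 m/s.
Stage 2: m₀ = 10,572 kg, m_f = 10,572 − 7,650 = 2,922 kg; Δv = 309×9.81×ln(3.618) = 3031.3×1.2859 ≈ 3898 m/s.
Stage 3: m₀ = 1,852 kg, m_f = 1,852 − 1,360 = 492 kg; Δv = 335×9.81×ln(3.764) = 3286.4×1.3255 ≈ 4356 m/s.
Total Δv = 5812 + 3898 + 4356 = 14066 m/s.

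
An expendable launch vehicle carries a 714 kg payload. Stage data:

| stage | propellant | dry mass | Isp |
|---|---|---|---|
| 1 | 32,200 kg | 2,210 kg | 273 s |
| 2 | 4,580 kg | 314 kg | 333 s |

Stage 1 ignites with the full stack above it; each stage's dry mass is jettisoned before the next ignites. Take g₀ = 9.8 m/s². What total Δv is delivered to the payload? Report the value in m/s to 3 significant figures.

Δv ≈ 9910 m/s

Ignition mass of stage 1 = 32,200+2,210 + 4,580+314 + 714 = 40,018 kg.
Stage 1: m₀ = 40,018 kg, m_f = 40,018 − 32,200 = 7,818 kg; Δv = 273×9.8×ln(5.119) = 2675.4×1.6329 ≈ 4369 m/s.
Stage 2: m₀ = 5,608 kg, m_f = 5,608 − 4,580 = 1,028 kg; Δv = 333×9.8×ln(5.455) = 3263.4×1.6966 ≈ 5537 m/s.
Total Δv = 4369 + 5537 = 9906 m/s.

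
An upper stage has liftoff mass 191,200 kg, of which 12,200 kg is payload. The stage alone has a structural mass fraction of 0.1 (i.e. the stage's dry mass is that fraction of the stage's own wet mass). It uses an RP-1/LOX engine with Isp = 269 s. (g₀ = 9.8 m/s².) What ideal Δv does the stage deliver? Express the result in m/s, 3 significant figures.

Δv ≈ 4870 m/s

Stage wet mass = m₀ − payload = 191,200 − 12,200 = 179,000 kg.
Stage dry mass = ε × stage wet mass = 0.1 × 179,000 = 17,900 kg.
Burnout mass m_f = stage dry + payload = 17,900 + 12,200 = 30,100 kg.
v_e = Isp · g₀ = 269 × 9.8 = 2636.2 m/s.
Δv = v_e · ln(191,200/30,100) = 2636.2 × ln(6.352) = 2636.2 × 1.8488 ≈ 4874 m/s.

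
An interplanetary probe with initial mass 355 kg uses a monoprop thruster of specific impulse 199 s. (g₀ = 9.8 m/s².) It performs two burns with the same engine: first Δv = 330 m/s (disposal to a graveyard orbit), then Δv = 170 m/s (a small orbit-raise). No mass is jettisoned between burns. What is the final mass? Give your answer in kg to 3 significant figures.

v_e = Isp · g₀ = 199 × 9.8 = 1950.2 m/s.
After the first burn: m = 355 × exp(−330/1950.2) = 355 × 0.84433 = 299.737 kg.
After the second burn: m = 299.737 × exp(−170/1950.2) = 299.737 × 0.91652 = 274.715 kg.

final mass ≈ 275 kg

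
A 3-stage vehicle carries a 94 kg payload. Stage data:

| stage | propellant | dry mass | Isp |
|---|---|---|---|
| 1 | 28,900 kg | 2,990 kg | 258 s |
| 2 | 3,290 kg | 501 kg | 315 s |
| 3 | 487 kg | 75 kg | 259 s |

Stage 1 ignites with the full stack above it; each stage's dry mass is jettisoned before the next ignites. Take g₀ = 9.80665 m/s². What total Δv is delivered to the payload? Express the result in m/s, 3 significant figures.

Δv ≈ 11600 m/s

Ignition mass of stage 1 = 28,900+2,990 + 3,290+501 + 487+75 + 94 = 36,337 kg.
Stage 1: m₀ = 36,337 kg, m_f = 36,337 − 28,900 = 7,437 kg; Δv = 258×9.80665×ln(4.886) = 2530.1×1.5864 ≈ 4014 m/s.
Stage 2: m₀ = 4,447 kg, m_f = 4,447 − 3,290 = 1,157 kg; Δv = 315×9.80665×ln(3.844) = 3089.1×1.3464 ≈ 4159 m/s.
Stage 3: m₀ = 656 kg, m_f = 656 − 487 = 169 kg; Δv = 259×9.80665×ln(3.882) = 2539.9×1.3563 ≈ 3445 m/s.
Total Δv = 4014 + 4159 + 3445 = 11618 m/s.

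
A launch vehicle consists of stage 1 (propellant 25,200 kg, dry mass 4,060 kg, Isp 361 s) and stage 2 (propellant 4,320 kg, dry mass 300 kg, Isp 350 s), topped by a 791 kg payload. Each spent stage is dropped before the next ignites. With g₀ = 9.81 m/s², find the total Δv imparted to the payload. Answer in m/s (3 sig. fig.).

Δv ≈ 10100 m/s

Ignition mass of stage 1 = 25,200+4,060 + 4,320+300 + 791 = 34,671 kg.
Stage 1: m₀ = 34,671 kg, m_f = 34,671 − 25,200 = 9,471 kg; Δv = 361×9.81×ln(3.661) = 3541.4×1.2977 ≈ 4596 m/s.
Stage 2: m₀ = 5,411 kg, m_f = 5,411 − 4,320 = 1,091 kg; Δv = 350×9.81×ln(4.96) = 3433.5×1.6013 ≈ 5498 m/s.
Total Δv = 4596 + 5498 = 10094 m/s.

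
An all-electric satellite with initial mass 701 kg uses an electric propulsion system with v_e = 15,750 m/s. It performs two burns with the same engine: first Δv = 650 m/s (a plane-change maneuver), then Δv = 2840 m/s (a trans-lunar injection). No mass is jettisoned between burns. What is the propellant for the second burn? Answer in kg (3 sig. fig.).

propellant for the second burn ≈ 111 kg

After the first burn: m = 701 × exp(−650/15750.0) = 701 × 0.95957 = 672.659 kg.
After the second burn: m = 672.659 × exp(−2840/15750.0) = 672.659 × 0.83501 = 561.677 kg.
Second-burn propellant = 672.659 − 561.677 = 110.982 kg.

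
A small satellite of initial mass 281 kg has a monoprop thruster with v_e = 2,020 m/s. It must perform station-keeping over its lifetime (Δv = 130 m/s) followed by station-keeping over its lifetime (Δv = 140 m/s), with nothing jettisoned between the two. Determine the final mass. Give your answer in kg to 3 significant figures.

After the first burn: m = 281 × exp(−130/2020.0) = 281 × 0.93767 = 263.485 kg.
After the second burn: m = 263.485 × exp(−140/2020.0) = 263.485 × 0.93304 = 245.842 kg.

final mass ≈ 246 kg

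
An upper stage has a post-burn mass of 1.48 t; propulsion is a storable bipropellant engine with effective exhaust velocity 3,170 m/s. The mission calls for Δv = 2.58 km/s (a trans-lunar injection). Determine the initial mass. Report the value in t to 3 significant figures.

initial mass ≈ 3.34 t

Using Δv = v_e ln(m₀/m_f): m₀/m_f = exp(Δv / v_e) = exp(2580 / 3170.0) = exp(0.8139) = 2.2566.
m₀ = m_f × 2.2566 = 1.48 × 2.2566 = 3.33977 t.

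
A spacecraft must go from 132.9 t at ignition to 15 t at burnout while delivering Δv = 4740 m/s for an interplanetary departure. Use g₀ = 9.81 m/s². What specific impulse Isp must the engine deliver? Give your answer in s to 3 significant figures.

ln(m₀/m_f) = ln(132900/15000) = ln(8.86) = 2.1815.
Rocket equation: v_e = Δv / ln(m₀/m_f) = 4740 / 2.1815 = 2172.8 m/s.
Isp = v_e / g₀ = 2172.8 / 9.81 = 221.5 s.

Isp ≈ 221 s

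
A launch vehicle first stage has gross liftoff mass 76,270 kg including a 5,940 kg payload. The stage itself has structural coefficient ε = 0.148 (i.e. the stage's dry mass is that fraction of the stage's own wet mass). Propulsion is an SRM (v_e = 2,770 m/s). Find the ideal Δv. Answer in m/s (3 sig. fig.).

Stage wet mass = m₀ − payload = 76,270 − 5,940 = 70,330 kg.
Stage dry mass = ε × stage wet mass = 0.148 × 70,330 = 10,408.8 kg.
Burnout mass m_f = stage dry + payload = 10,408.8 + 5,940 = 16,348.8 kg.
Rocket equation: Δv = v_e · ln(76,270/16,348.8) = 2770.0 × ln(4.665) = 2770.0 × 1.5401 ≈ 4266 m/s.

Δv ≈ 4270 m/s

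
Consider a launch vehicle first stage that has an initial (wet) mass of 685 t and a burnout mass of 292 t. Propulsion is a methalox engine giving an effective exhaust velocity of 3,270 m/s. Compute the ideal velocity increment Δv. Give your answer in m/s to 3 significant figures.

By the Tsiolkovsky rocket equation, Δv = v_e · ln(m₀/m_f) = 3270.0 × ln(2.346) = 3270.0 × 0.8527 ≈ 2788.2 m/s.

Δv ≈ 2790 m/s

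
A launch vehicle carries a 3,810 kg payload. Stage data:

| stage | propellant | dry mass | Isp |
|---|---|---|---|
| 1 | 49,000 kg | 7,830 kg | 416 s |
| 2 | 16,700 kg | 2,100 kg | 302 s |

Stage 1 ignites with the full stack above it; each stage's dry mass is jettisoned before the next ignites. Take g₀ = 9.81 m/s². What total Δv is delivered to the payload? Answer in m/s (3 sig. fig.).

Ignition mass of stage 1 = 49,000+7,830 + 16,700+2,100 + 3,810 = 79,440 kg.
Stage 1: m₀ = 79,440 kg, m_f = 79,440 − 49,000 = 30,440 kg; Δv = 416×9.81×ln(2.61) = 4081.0×0.9592 ≈ 3915 m/s.
Stage 2: m₀ = 22,610 kg, m_f = 22,610 − 16,700 = 5,910 kg; Δv = 302×9.81×ln(3.826) = 2962.6×1.3417 ≈ 3975 m/s.
Total Δv = 3915 + 3975 = 7890 m/s.

Δv ≈ 7890 m/s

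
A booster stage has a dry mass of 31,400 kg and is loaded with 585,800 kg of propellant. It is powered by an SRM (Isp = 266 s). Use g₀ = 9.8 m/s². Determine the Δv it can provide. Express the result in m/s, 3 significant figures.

Δv ≈ 7760 m/s

v_e = Isp · g₀ = 266 × 9.8 = 2606.8 m/s.
m₀ = m_dry + m_prop = 31,400 + 585,800 = 617,200 kg.
Δv = v_e · ln(m₀/m_f) = 2606.8 × ln(19.66) = 2606.8 × 2.9784 ≈ 7764.1 m/s.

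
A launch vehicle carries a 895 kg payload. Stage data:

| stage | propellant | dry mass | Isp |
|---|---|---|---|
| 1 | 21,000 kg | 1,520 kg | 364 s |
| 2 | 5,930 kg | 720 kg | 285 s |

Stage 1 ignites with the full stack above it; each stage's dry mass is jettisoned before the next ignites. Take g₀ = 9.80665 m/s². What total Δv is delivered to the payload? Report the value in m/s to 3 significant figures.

Ignition mass of stage 1 = 21,000+1,520 + 5,930+720 + 895 = 30,065 kg.
Stage 1: m₀ = 30,065 kg, m_f = 30,065 − 21,000 = 9,065 kg; Δv = 364×9.80665×ln(3.317) = 3569.6×1.1989 ≈ 4280 m/s.
Stage 2: m₀ = 7,545 kg, m_f = 7,545 − 5,930 = 1,615 kg; Δv = 285×9.80665×ln(4.672) = 2794.9×1.5416 ≈ 4308 m/s.
Total Δv = 4280 + 4308 = 8588 m/s.

Δv ≈ 8590 m/s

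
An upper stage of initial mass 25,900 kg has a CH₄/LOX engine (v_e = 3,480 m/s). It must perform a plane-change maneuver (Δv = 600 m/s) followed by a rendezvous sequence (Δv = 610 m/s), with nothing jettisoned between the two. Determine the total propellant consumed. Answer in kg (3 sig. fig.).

After the first burn: m = 25900 × exp(−600/3480.0) = 25900 × 0.84163 = 21,798.2 kg.
After the second burn: m = 21,798.2 × exp(−610/3480.0) = 21,798.2 × 0.83922 = 18,293.5 kg.
Total propellant = m₀ − m_final = 25900 − 18,293.5 = 7,606.5 kg.

total propellant consumed ≈ 7610 kg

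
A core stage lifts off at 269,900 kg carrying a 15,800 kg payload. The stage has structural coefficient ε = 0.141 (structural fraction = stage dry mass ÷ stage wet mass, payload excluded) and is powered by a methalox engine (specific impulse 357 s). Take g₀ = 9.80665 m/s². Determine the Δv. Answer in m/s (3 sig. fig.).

Stage wet mass = m₀ − payload = 269,900 − 15,800 = 254,100 kg.
Stage dry mass = ε × stage wet mass = 0.141 × 254,100 = 35,828.1 kg.
Burnout mass m_f = stage dry + payload = 35,828.1 + 15,800 = 51,628.1 kg.
v_e = Isp · g₀ = 357 × 9.80665 = 3501.0 m/s.
By the Tsiolkovsky rocket equation, Δv = v_e · ln(269,900/51,628.1) = 3501.0 × ln(5.228) = 3501.0 × 1.6540 ≈ 5791 m/s.

Δv ≈ 5790 m/s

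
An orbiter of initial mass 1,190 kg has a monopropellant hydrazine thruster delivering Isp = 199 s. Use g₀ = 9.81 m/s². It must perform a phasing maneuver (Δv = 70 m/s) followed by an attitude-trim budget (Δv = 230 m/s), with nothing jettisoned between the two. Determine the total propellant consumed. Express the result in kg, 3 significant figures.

total propellant consumed ≈ 170 kg

v_e = Isp · g₀ = 199 × 9.81 = 1952.2 m/s.
After the first burn: m = 1190 × exp(−70/1952.2) = 1190 × 0.96478 = 1,148.09 kg.
After the second burn: m = 1,148.09 × exp(−230/1952.2) = 1,148.09 × 0.88886 = 1,020.49 kg.
Total propellant = m₀ − m_final = 1190 − 1,020.49 = 169.51 kg.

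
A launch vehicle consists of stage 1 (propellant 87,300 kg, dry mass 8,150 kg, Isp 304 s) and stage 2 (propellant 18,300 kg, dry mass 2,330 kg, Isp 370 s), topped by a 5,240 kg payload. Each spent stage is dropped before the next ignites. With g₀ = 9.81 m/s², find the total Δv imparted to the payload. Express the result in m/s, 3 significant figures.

Δv ≈ 8250 m/s

Ignition mass of stage 1 = 87,300+8,150 + 18,300+2,330 + 5,240 = 121,320 kg.
Stage 1: m₀ = 121,320 kg, m_f = 121,320 − 87,300 = 34,020 kg; Δv = 304×9.81×ln(3.566) = 2982.2×1.2715 ≈ 3792 m/s.
Stage 2: m₀ = 25,870 kg, m_f = 25,870 − 18,300 = 7,570 kg; Δv = 370×9.81×ln(3.417) = 3629.7×1.2289 ≈ 4461 m/s.
Total Δv = 3792 + 4461 = 8253 m/s.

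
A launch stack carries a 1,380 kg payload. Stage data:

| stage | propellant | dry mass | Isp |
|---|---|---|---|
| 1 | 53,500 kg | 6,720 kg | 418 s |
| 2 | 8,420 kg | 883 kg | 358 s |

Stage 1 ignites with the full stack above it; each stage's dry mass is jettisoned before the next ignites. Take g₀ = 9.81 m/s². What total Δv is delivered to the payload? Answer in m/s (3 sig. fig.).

Δv ≈ 11200 m/s

Ignition mass of stage 1 = 53,500+6,720 + 8,420+883 + 1,380 = 70,903 kg.
Stage 1: m₀ = 70,903 kg, m_f = 70,903 − 53,500 = 17,403 kg; Δv = 418×9.81×ln(4.074) = 4100.6×1.4047 ≈ 5760 m/s.
Stage 2: m₀ = 10,683 kg, m_f = 10,683 − 8,420 = 2,263 kg; Δv = 358×9.81×ln(4.721) = 3512.0×1.5520 ≈ 5450 m/s.
Total Δv = 5760 + 5450 = 11210 m/s.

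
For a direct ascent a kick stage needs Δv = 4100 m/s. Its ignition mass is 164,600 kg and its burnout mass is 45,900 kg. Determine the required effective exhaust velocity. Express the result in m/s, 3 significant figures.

v_e ≈ 3210 m/s

ln(m₀/m_f) = ln(164600/45900) = ln(3.586) = 1.2771.
Using Δv = v_e ln(m₀/m_f): v_e = Δv / ln(m₀/m_f) = 4100 / 1.2771 = 3210.5 m/s.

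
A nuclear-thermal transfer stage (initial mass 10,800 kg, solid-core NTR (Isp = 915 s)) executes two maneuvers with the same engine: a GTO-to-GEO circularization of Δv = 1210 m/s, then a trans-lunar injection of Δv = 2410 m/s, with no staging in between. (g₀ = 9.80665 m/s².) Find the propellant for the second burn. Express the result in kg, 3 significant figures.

v_e = Isp · g₀ = 915 × 9.80665 = 8973.1 m/s.
After the first burn: m = 10800 × exp(−1210/8973.1) = 10800 × 0.87385 = 9,437.58 kg.
After the second burn: m = 9,437.58 × exp(−2410/8973.1) = 9,437.58 × 0.76446 = 7,214.65 kg.
Second-burn propellant = 9,437.58 − 7,214.65 = 2,222.93 kg.

propellant for the second burn ≈ 2220 kg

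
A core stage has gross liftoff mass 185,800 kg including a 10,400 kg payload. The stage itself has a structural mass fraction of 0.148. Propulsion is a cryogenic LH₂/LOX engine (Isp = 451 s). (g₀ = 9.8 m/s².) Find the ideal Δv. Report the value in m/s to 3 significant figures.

Stage wet mass = m₀ − payload = 185,800 − 10,400 = 175,400 kg.
Stage dry mass = ε × stage wet mass = 0.148 × 175,400 = 25,959.2 kg.
Burnout mass m_f = stage dry + payload = 25,959.2 + 10,400 = 36,359.2 kg.
v_e = Isp · g₀ = 451 × 9.8 = 4419.8 m/s.
Δv = v_e · ln(185,800/36,359.2) = 4419.8 × ln(5.11) = 4419.8 × 1.6312 ≈ 7210 m/s.

Δv ≈ 7210 m/s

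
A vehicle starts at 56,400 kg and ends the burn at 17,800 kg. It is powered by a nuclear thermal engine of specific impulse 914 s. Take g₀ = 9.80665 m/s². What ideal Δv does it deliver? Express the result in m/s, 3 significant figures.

Δv ≈ 10300 m/s

v_e = Isp · g₀ = 914 × 9.80665 = 8963.3 m/s.
Δv = v_e · ln(m₀/m_f) = 8963.3 × ln(3.169) = 8963.3 × 1.1533 ≈ 10337.1 m/s.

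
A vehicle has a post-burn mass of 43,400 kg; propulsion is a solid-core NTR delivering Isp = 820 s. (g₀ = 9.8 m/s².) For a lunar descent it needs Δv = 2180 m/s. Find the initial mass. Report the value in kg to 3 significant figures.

v_e = Isp · g₀ = 820 × 9.8 = 8036.0 m/s.
m₀/m_f = exp(Δv / v_e) = exp(2180 / 8036.0) = exp(0.2713) = 1.3116.
m₀ = m_f × 1.3116 = 43,400 × 1.3116 = 56,923.4 kg.

initial mass ≈ 56900 kg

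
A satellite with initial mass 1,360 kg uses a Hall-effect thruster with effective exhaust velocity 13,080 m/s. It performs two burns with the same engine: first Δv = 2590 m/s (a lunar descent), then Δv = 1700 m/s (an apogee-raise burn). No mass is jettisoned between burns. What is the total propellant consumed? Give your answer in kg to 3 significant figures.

total propellant consumed ≈ 380 kg

After the first burn: m = 1360 × exp(−2590/13080.0) = 1360 × 0.82036 = 1,115.69 kg.
After the second burn: m = 1,115.69 × exp(−1700/13080.0) = 1,115.69 × 0.87812 = 979.71 kg.
Total propellant = m₀ − m_final = 1360 − 979.71 = 380.29 kg.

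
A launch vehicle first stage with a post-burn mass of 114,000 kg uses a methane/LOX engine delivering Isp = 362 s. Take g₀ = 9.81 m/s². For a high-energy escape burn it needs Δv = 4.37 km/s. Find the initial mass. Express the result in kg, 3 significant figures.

v_e = Isp · g₀ = 362 × 9.81 = 3551.2 m/s.
m₀/m_f = exp(Δv / v_e) = exp(4370 / 3551.2) = exp(1.2306) = 3.4232.
m₀ = m_f × 3.4232 = 114,000 × 3.4232 = 390,245 kg.

initial mass ≈ 390000 kg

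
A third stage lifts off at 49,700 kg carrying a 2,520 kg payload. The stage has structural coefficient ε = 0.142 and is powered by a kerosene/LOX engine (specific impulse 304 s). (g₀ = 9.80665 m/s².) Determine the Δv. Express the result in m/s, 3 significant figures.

Stage wet mass = m₀ − payload = 49,700 − 2,520 = 47,180 kg.
Stage dry mass = ε × stage wet mass = 0.142 × 47,180 = 6,699.56 kg.
Burnout mass m_f = stage dry + payload = 6,699.56 + 2,520 = 9,219.56 kg.
v_e = Isp · g₀ = 304 × 9.80665 = 2981.2 m/s.
Using Δv = v_e ln(m₀/m_f): Δv = v_e · ln(49,700/9,219.56) = 2981.2 × ln(5.391) = 2981.2 × 1.6847 ≈ 5022 m/s.

Δv ≈ 5020 m/s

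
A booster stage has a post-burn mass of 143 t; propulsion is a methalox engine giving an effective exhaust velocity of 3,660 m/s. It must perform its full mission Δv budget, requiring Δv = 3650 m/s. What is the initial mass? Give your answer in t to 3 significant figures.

initial mass ≈ 388 t

m₀/m_f = exp(Δv / v_e) = exp(3650 / 3660.0) = exp(0.9973) = 2.7109.
m₀ = m_f × 2.7109 = 143 × 2.7109 = 387.659 t.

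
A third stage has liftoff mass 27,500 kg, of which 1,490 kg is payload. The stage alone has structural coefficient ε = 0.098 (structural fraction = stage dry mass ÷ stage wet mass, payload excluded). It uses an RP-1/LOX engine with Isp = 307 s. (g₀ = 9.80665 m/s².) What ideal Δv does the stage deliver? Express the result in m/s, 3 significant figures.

Stage wet mass = m₀ − payload = 27,500 − 1,490 = 26,010 kg.
Stage dry mass = ε × stage wet mass = 0.098 × 26,010 = 2,548.98 kg.
Burnout mass m_f = stage dry + payload = 2,548.98 + 1,490 = 4,038.98 kg.
v_e = Isp · g₀ = 307 × 9.80665 = 3010.6 m/s.
From the ideal rocket equation, Δv = v_e · ln(27,500/4,038.98) = 3010.6 × ln(6.809) = 3010.6 × 1.9182 ≈ 5775 m/s.

Δv ≈ 5770 m/s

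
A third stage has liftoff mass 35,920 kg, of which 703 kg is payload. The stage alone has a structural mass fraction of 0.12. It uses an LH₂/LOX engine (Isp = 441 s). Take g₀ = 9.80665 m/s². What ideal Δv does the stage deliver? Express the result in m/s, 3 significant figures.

Δv ≈ 8590 m/s

Stage wet mass = m₀ − payload = 35,920 − 703 = 35,217 kg.
Stage dry mass = ε × stage wet mass = 0.12 × 35,217 = 4,226.04 kg.
Burnout mass m_f = stage dry + payload = 4,226.04 + 703 = 4,929.04 kg.
v_e = Isp · g₀ = 441 × 9.80665 = 4324.7 m/s.
Δv = v_e · ln(35,920/4,929.04) = 4324.7 × ln(7.287) = 4324.7 × 1.9862 ≈ 8590 m/s.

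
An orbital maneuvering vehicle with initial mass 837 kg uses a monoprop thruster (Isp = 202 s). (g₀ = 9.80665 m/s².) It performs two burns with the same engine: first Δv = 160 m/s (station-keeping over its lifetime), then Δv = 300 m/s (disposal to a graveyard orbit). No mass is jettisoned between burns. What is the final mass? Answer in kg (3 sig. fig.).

final mass ≈ 664 kg

v_e = Isp · g₀ = 202 × 9.80665 = 1980.9 m/s.
After the first burn: m = 837 × exp(−160/1980.9) = 837 × 0.92241 = 772.057 kg.
After the second burn: m = 772.057 × exp(−300/1980.9) = 772.057 × 0.85947 = 663.56 kg.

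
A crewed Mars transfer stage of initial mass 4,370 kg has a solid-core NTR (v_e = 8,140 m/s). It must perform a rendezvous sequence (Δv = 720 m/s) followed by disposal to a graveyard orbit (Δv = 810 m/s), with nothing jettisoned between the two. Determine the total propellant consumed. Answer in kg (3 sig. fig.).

After the first burn: m = 4370 × exp(−720/8140.0) = 4370 × 0.91535 = 4,000.08 kg.
After the second burn: m = 4,000.08 × exp(−810/8140.0) = 4,000.08 × 0.90528 = 3,621.19 kg.
Total propellant = m₀ − m_final = 4370 − 3,621.19 = 748.81 kg.

total propellant consumed ≈ 749 kg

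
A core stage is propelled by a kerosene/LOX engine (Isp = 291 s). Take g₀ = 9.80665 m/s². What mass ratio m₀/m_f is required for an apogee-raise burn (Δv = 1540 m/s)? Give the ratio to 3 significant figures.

v_e = Isp · g₀ = 291 × 9.80665 = 2853.7 m/s.
From the ideal rocket equation, m₀/m_f = exp(Δv / v_e) = exp(1540 / 2853.7) = exp(0.5396) = 1.7154.

mass ratio ≈ 1.72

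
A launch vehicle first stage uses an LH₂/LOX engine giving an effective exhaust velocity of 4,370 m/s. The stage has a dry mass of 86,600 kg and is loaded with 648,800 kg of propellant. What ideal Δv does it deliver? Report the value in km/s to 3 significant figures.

m₀ = m_dry + m_prop = 86,600 + 648,800 = 735,400 kg.
Δv = v_e · ln(m₀/m_f) = 4370.0 × ln(8.492) = 4370.0 × 2.1391 ≈ 9347.9 m/s.

Δv ≈ 9.35 km/s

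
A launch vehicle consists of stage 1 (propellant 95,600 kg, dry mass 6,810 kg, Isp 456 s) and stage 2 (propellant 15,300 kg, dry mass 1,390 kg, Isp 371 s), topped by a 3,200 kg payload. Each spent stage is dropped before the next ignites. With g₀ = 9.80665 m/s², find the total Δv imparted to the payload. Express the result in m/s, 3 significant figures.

Δv ≈ 12100 m/s

Ignition mass of stage 1 = 95,600+6,810 + 15,300+1,390 + 3,200 = 122,300 kg.
Stage 1: m₀ = 122,300 kg, m_f = 122,300 − 95,600 = 26,700 kg; Δv = 456×9.80665×ln(4.581) = 4471.8×1.5218 ≈ 6805 m/s.
Stage 2: m₀ = 19,890 kg, m_f = 19,890 − 15,300 = 4,590 kg; Δv = 371×9.80665×ln(4.333) = 3638.3×1.4663 ≈ 5335 m/s.
Total Δv = 6805 + 5335 = 12140 m/s.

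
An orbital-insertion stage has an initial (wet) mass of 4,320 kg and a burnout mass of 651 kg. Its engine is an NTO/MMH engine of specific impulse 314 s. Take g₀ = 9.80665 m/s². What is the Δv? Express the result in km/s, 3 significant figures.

v_e = Isp · g₀ = 314 × 9.80665 = 3079.3 m/s.
Δv = v_e · ln(m₀/m_f) = 3079.3 × ln(6.636) = 3079.3 × 1.8925 ≈ 5827.6 m/s.

Δv ≈ 5.83 km/s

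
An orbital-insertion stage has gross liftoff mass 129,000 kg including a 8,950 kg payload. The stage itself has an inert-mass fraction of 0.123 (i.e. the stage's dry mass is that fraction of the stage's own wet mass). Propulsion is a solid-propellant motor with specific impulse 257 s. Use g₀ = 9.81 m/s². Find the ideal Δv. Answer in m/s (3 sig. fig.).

Δv ≈ 4270 m/s

Stage wet mass = m₀ − payload = 129,000 − 8,950 = 120,050 kg.
Stage dry mass = ε × stage wet mass = 0.123 × 120,050 = 14,766.2 kg.
Burnout mass m_f = stage dry + payload = 14,766.2 + 8,950 = 23,716.2 kg.
v_e = Isp · g₀ = 257 × 9.81 = 2521.2 m/s.
Using Δv = v_e ln(m₀/m_f): Δv = v_e · ln(129,000/23,716.2) = 2521.2 × ln(5.439) = 2521.2 × 1.6937 ≈ 4270 m/s.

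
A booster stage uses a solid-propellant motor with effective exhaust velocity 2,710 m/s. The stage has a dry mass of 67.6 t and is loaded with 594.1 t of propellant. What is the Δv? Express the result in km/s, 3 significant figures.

Δv ≈ 6.18 km/s

m₀ = m_dry + m_prop = 67.6 + 594.1 = 661.7 t.
Δv = v_e · ln(m₀/m_f) = 2710.0 × ln(9.788) = 2710.0 × 2.2812 ≈ 6182.1 m/s.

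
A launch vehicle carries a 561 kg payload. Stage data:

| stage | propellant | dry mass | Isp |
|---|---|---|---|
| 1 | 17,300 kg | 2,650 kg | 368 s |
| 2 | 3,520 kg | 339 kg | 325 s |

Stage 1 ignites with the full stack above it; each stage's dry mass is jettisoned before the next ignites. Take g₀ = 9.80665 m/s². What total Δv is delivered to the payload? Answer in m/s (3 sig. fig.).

Δv ≈ 9540 m/s

Ignition mass of stage 1 = 17,300+2,650 + 3,520+339 + 561 = 24,370 kg.
Stage 1: m₀ = 24,370 kg, m_f = 24,370 − 17,300 = 7,070 kg; Δv = 368×9.80665×ln(3.447) = 3608.8×1.2375 ≈ 4466 m/s.
Stage 2: m₀ = 4,420 kg, m_f = 4,420 − 3,520 = 900 kg; Δv = 325×9.80665×ln(4.911) = 3187.2×1.5915 ≈ 5072 m/s.
Total Δv = 4466 + 5072 = 9538 m/s.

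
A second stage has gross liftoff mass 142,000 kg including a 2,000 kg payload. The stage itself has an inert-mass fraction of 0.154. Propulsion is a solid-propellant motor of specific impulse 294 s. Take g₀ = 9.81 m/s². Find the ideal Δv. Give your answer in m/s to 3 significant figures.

Stage wet mass = m₀ − payload = 142,000 − 2,000 = 140,000 kg.
Stage dry mass = ε × stage wet mass = 0.154 × 140,000 = 21,560 kg.
Burnout mass m_f = stage dry + payload = 21,560 + 2,000 = 23,560 kg.
v_e = Isp · g₀ = 294 × 9.81 = 2884.1 m/s.
Rocket equation: Δv = v_e · ln(142,000/23,560) = 2884.1 × ln(6.027) = 2884.1 × 1.7963 ≈ 5181 m/s.

Δv ≈ 5180 m/s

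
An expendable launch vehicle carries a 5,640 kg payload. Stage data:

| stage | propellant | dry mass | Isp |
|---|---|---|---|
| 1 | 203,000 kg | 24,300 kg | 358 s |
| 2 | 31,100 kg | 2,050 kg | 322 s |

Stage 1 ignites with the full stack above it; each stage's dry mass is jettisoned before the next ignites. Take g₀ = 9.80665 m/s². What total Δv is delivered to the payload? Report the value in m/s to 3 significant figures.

Δv ≈ 10200 m/s

Ignition mass of stage 1 = 203,000+24,300 + 31,100+2,050 + 5,640 = 266,090 kg.
Stage 1: m₀ = 266,090 kg, m_f = 266,090 − 203,000 = 63,090 kg; Δv = 358×9.80665×ln(4.218) = 3510.8×1.4393 ≈ 5053 m/s.
Stage 2: m₀ = 38,790 kg, m_f = 38,790 − 31,100 = 7,690 kg; Δv = 322×9.80665×ln(5.044) = 3157.7×1.6182 ≈ 5110 m/s.
Total Δv = 5053 + 5110 = 10163 m/s.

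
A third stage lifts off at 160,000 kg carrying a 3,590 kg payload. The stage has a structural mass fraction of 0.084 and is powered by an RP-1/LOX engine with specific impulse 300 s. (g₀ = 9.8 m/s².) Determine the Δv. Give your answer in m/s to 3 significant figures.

Δv ≈ 6640 m/s

Stage wet mass = m₀ − payload = 160,000 − 3,590 = 156,410 kg.
Stage dry mass = ε × stage wet mass = 0.084 × 156,410 = 13,138.4 kg.
Burnout mass m_f = stage dry + payload = 13,138.4 + 3,590 = 16,728.4 kg.
v_e = Isp · g₀ = 300 × 9.8 = 2940.0 m/s.
Δv = v_e · ln(160,000/16,728.4) = 2940.0 × ln(9.565) = 2940.0 × 2.2581 ≈ 6639 m/s.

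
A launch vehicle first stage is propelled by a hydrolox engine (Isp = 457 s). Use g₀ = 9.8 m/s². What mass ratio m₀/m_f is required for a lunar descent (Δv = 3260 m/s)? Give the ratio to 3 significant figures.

mass ratio ≈ 2.07

v_e = Isp · g₀ = 457 × 9.8 = 4478.6 m/s.
By the Tsiolkovsky rocket equation, m₀/m_f = exp(Δv / v_e) = exp(3260 / 4478.6) = exp(0.7279) = 2.0707.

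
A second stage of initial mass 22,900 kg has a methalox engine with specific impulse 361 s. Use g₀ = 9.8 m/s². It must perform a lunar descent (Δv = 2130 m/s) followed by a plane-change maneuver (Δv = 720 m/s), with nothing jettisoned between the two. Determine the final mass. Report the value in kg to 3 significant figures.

v_e = Isp · g₀ = 361 × 9.8 = 3537.8 m/s.
After the first burn: m = 22900 × exp(−2130/3537.8) = 22900 × 0.54768 = 12,541.9 kg.
After the second burn: m = 12,541.9 × exp(−720/3537.8) = 12,541.9 × 0.81586 = 10,232.4 kg.

final mass ≈ 10200 kg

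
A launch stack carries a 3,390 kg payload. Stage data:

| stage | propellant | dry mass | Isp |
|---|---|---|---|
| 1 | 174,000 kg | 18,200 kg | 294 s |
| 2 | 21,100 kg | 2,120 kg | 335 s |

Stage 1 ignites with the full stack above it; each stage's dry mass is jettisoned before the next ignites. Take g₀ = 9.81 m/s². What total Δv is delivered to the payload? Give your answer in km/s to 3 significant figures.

Ignition mass of stage 1 = 174,000+18,200 + 21,100+2,120 + 3,390 = 218,810 kg.
Stage 1: m₀ = 218,810 kg, m_f = 218,810 − 174,000 = 44,810 kg; Δv = 294×9.81×ln(4.883) = 2884.1×1.5858 ≈ 4574 m/s.
Stage 2: m₀ = 26,610 kg, m_f = 26,610 − 21,100 = 5,510 kg; Δv = 335×9.81×ln(4.829) = 3286.4×1.5747 ≈ 5175 m/s.
Total Δv = 4574 + 5175 = 9749 m/s.

Δv ≈ 9.75 km/s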